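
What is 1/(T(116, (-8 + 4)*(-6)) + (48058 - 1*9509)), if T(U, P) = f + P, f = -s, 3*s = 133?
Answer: 3/115586 ≈ 2.5955e-5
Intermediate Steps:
s = 133/3 (s = (⅓)*133 = 133/3 ≈ 44.333)
f = -133/3 (f = -1*133/3 = -133/3 ≈ -44.333)
T(U, P) = -133/3 + P
1/(T(116, (-8 + 4)*(-6)) + (48058 - 1*9509)) = 1/((-133/3 + (-8 + 4)*(-6)) + (48058 - 1*9509)) = 1/((-133/3 - 4*(-6)) + (48058 - 9509)) = 1/((-133/3 + 24) + 38549) = 1/(-61/3 + 38549) = 1/(115586/3) = 3/115586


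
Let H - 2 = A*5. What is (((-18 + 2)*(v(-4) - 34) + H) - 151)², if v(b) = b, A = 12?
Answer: 269361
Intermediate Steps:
H = 62 (H = 2 + 12*5 = 2 + 60 = 62)
(((-18 + 2)*(v(-4) - 34) + H) - 151)² = (((-18 + 2)*(-4 - 34) + 62) - 151)² = ((-16*(-38) + 62) - 151)² = ((608 + 62) - 151)² = (670 - 151)² = 519² = 269361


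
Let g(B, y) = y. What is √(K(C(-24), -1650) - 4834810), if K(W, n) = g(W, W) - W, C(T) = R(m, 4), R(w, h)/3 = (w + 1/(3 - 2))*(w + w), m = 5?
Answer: I*√4834810 ≈ 2198.8*I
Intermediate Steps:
R(w, h) = 6*w*(1 + w) (R(w, h) = 3*((w + 1/(3 - 2))*(w + w)) = 3*((w + 1/1)*(2*w)) = 3*((w + 1)*(2*w)) = 3*((1 + w)*(2*w)) = 3*(2*w*(1 + w)) = 6*w*(1 + w))
C(T) = 180 (C(T) = 6*5*(1 + 5) = 6*5*6 = 180)
K(W, n) = 0 (K(W, n) = W - W = 0)
√(K(C(-24), -1650) - 4834810) = √(0 - 4834810) = √(-4834810) = I*√4834810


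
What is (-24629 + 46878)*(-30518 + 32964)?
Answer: 54421054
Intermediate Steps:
(-24629 + 46878)*(-30518 + 32964) = 22249*2446 = 54421054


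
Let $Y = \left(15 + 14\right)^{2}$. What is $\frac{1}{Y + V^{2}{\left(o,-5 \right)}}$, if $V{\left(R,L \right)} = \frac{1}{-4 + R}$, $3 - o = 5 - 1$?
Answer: $\frac{25}{21026} \approx 0.001189$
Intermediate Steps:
$o = -1$ ($o = 3 - \left(5 - 1\right) = 3 - 4 = -1$)
$Y = 841$ ($Y = 29^{2} = 841$)
$\frac{1}{Y + V^{2}{\left(o,-5 \right)}} = \frac{1}{841 + \left(\frac{1}{-4 - 1}\right)^{2}} = \frac{1}{841 + \left(\frac{1}{-5}\right)^{2}} = \frac{1}{841 + \left(- \frac{1}{5}\right)^{2}} = \frac{1}{841 + \frac{1}{25}} = \frac{1}{\frac{21026}{25}} = \frac{25}{21026}$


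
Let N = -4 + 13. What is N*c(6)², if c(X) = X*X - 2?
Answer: 10404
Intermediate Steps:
N = 9
c(X) = -2 + X² (c(X) = X² - 2 = -2 + X²)
N*c(6)² = 9*(-2 + 6²)² = 9*(-2 + 36)² = 9*34² = 9*1156 = 10404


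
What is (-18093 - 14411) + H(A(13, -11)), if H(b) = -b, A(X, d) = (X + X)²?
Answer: -33180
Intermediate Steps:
A(X, d) = 4*X² (A(X, d) = (2*X)² = 4*X²)
(-18093 - 14411) + H(A(13, -11)) = (-18093 - 14411) - 4*13² = -32504 - 4*169 = -32504 - 1*676 = -32504 - 676 = -33180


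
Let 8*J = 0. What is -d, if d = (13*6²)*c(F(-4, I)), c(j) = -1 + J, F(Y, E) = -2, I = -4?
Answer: 468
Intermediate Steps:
J = 0 (J = (⅛)*0 = 0)
c(j) = -1 (c(j) = -1 + 0 = -1)
d = -468 (d = (13*6²)*(-1) = (13*36)*(-1) = 468*(-1) = -468)
-d = -1*(-468) = 468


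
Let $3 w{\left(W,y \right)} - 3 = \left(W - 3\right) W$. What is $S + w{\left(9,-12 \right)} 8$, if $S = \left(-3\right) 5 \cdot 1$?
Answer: $137$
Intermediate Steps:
$w{\left(W,y \right)} = 1 + \frac{W \left(-3 + W\right)}{3}$ ($w{\left(W,y \right)} = 1 + \frac{\left(W - 3\right) W}{3} = 1 + \frac{\left(-3 + W\right) W}{3} = 1 + \frac{W \left(-3 + W\right)}{3}$)
$S = -15$ ($S = \left(-15\right) 1 = -15$)
$S + w{\left(9,-12 \right)} 8 = -15 + \left(1 - 9 + \frac{9^{2}}{3}\right) 8 = -15 + \left(1 - 9 + \frac{1}{3} \cdot 81\right) 8 = -15 + \left(1 - 9 + 27\right) 8 = -15 + 19 \cdot 8 = -15 + 152 = 137$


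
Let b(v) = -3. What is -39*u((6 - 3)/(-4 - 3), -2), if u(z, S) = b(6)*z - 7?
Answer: 1560/7 ≈ 222.86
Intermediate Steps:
u(z, S) = -7 - 3*z (u(z, S) = -3*z - 7 = -7 - 3*z)
-39*u((6 - 3)/(-4 - 3), -2) = -39*(-7 - 3*(6 - 3)/(-4 - 3)) = -39*(-7 - 9/(-7)) = -39*(-7 - 9*(-1)/7) = -39*(-7 - 3*(-3/7)) = -39*(-7 + 9/7) = -39*(-40/7) = 1560/7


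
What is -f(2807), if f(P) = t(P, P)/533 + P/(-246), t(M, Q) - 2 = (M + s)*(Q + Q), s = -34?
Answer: -93369253/3198 ≈ -29196.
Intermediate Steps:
t(M, Q) = 2 + 2*Q*(-34 + M) (t(M, Q) = 2 + (M - 34)*(Q + Q) = 2 + (-34 + M)*(2*Q) = 2 + 2*Q*(-34 + M))
f(P) = 2/533 - 421*P/3198 + 2*P²/533 (f(P) = (2 - 68*P + 2*P*P)/533 + P/(-246) = (2 - 68*P + 2*P²)*(1/533) + P*(-1/246) = (2/533 - 68*P/533 + 2*P²/533) - P/246 = 2/533 - 421*P/3198 + 2*P²/533)
-f(2807) = -(2/533 - 421/3198*2807 + (2/533)*2807²) = -(2/533 - 1181747/3198 + (2/533)*7879249) = -(2/533 - 1181747/3198 + 15758498/533) = -1*93369253/3198 = -93369253/3198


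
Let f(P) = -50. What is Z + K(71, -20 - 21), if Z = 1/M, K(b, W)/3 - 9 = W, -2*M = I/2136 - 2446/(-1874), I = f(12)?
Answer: -125144376/1282739 ≈ -97.560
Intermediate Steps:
I = -50
M = -1282739/2001432 (M = -(-50/2136 - 2446/(-1874))/2 = -(-50*1/2136 - 2446*(-1/1874))/2 = -(-25/1068 + 1223/937)/2 = -½*1282739/1000716 = -1282739/2001432 ≈ -0.64091)
K(b, W) = 27 + 3*W
Z = -2001432/1282739 (Z = 1/(-1282739/2001432) = -2001432/1282739 ≈ -1.5603)
Z + K(71, -20 - 21) = -2001432/1282739 + (27 + 3*(-20 - 21)) = -2001432/1282739 + (27 + 3*(-41)) = -2001432/1282739 + (27 - 123) = -2001432/1282739 - 96 = -125144376/1282739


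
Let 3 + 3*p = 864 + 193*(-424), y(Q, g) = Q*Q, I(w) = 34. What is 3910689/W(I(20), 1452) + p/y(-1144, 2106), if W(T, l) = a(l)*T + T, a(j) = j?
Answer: 697735377635/8816478528 ≈ 79.140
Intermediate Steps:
y(Q, g) = Q**2
W(T, l) = T + T*l (W(T, l) = l*T + T = T*l + T = T + T*l)
p = -80971/3 (p = -1 + (864 + 193*(-424))/3 = -1 + (864 - 81832)/3 = -1 + (1/3)*(-80968) = -1 - 80968/3 = -80971/3 ≈ -26990.)
3910689/W(I(20), 1452) + p/y(-1144, 2106) = 3910689/((34*(1 + 1452))) - 80971/(3*((-1144)**2)) = 3910689/((34*1453)) - 80971/3/1308736 = 3910689/49402 - 80971/3*1/1308736 = 3910689*(1/49402) - 7361/356928 = 3910689/49402 - 7361/356928 = 697735377635/8816478528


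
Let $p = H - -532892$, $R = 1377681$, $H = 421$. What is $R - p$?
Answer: $844368$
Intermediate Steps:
$p = 533313$ ($p = 421 - -532892 = 421 + 532892 = 533313$)
$R - p = 1377681 - 533313 = 844368$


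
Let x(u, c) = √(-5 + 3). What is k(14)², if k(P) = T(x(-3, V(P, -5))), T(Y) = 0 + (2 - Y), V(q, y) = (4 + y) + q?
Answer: (2 - I*√2)² ≈ 2.0 - 5.6569*I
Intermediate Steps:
V(q, y) = 4 + q + y
x(u, c) = I*√2 (x(u, c) = √(-2) = I*√2)
T(Y) = 2 - Y
k(P) = 2 - I*√2
k(14)² = (2 - I*√2)²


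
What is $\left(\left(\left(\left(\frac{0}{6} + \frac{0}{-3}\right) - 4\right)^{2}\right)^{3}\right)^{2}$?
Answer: $16777216$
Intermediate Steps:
$\left(\left(\left(\left(\frac{0}{6} + \frac{0}{-3}\right) - 4\right)^{2}\right)^{3}\right)^{2} = \left(\left(\left(\left(0 \cdot \frac{1}{6} + 0 \left(- \frac{1}{3}\right)\right) - 4\right)^{2}\right)^{3}\right)^{2} = \left(\left(\left(\left(0 + 0\right) - 4\right)^{2}\right)^{3}\right)^{2} = \left(\left(\left(0 - 4\right)^{2}\right)^{3}\right)^{2} = \left(\left(\left(-4\right)^{2}\right)^{3}\right)^{2} = \left(16^{3}\right)^{2} = 4096^{2} = 16777216$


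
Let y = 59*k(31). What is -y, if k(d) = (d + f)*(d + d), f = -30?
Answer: -3658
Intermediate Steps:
k(d) = 2*d*(-30 + d) (k(d) = (d - 30)*(d + d) = (-30 + d)*(2*d) = 2*d*(-30 + d))
y = 3658 (y = 59*(2*31*(-30 + 31)) = 59*(2*31*1) = 59*62 = 3658)
-y = -1*3658 = -3658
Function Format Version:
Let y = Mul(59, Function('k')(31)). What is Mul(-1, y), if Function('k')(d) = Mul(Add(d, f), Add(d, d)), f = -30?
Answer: -3658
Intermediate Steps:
Function('k')(d) = Mul(2, d, Add(-30, d)) (Function('k')(d) = Mul(Add(d, -30), Add(d, d)) = Mul(Add(-30, d), Mul(2, d)) = Mul(2, d, Add(-30, d)))
y = 3658 (y = Mul(59, Mul(2, 31, Add(-30, 31))) = Mul(59, Mul(2, 31, 1)) = Mul(59, 62) = 3658)
Mul(-1, y) = Mul(-1, 3658) = -3658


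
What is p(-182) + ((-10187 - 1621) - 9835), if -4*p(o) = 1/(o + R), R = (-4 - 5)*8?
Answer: -21989287/1016 ≈ -21643.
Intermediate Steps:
R = -72 (R = -9*8 = -72)
p(o) = -1/(4*(-72 + o)) (p(o) = -1/(4*(o - 72)) = -1/(4*(-72 + o)))
p(-182) + ((-10187 - 1621) - 9835) = -1/(-288 + 4*(-182)) + ((-10187 - 1621) - 9835) = -1/(-288 - 728) + (-11808 - 9835) = -1/(-1016) - 21643 = -1*(-1/1016) - 21643 = 1/1016 - 21643 = -21989287/1016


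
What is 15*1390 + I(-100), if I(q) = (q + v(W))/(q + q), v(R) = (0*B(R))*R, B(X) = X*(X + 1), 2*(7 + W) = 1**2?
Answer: 41701/2 ≈ 20851.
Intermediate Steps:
W = -13/2 (W = -7 + (1/2)*1**2 = -7 + (1/2)*1 = -7 + 1/2 = -13/2 ≈ -6.5000)
B(X) = X*(1 + X)
v(R) = 0 (v(R) = (0*(R*(1 + R)))*R = 0*R = 0)
I(q) = 1/2 (I(q) = (q + 0)/(q + q) = q/((2*q)) = q*(1/(2*q)) = 1/2)
15*1390 + I(-100) = 15*1390 + 1/2 = 20850 + 1/2 = 41701/2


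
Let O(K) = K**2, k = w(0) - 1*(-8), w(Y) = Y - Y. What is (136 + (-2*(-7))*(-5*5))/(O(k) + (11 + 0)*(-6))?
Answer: 107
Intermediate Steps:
w(Y) = 0
k = 8 (k = 0 - 1*(-8) = 0 + 8 = 8)
(136 + (-2*(-7))*(-5*5))/(O(k) + (11 + 0)*(-6)) = (136 + (-2*(-7))*(-5*5))/(8**2 + (11 + 0)*(-6)) = (136 + 14*(-25))/(64 + 11*(-6)) = (136 - 350)/(64 - 66) = -214/(-2) = -214*(-1/2) = 107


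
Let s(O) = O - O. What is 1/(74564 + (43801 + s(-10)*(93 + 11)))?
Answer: 1/118365 ≈ 8.4484e-6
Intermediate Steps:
s(O) = 0
1/(74564 + (43801 + s(-10)*(93 + 11))) = 1/(74564 + (43801 + 0*(93 + 11))) = 1/(74564 + (43801 + 0*104)) = 1/(74564 + (43801 + 0)) = 1/(74564 + 43801) = 1/118365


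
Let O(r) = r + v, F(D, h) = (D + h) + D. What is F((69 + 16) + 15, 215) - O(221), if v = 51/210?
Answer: 13563/70 ≈ 193.76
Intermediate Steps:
v = 17/70 (v = 51*(1/210) = 17/70 ≈ 0.24286)
F(D, h) = h + 2*D
O(r) = 17/70 + r (O(r) = r + 17/70 = 17/70 + r)
F((69 + 16) + 15, 215) - O(221) = (215 + 2*((69 + 16) + 15)) - (17/70 + 221) = (215 + 2*(85 + 15)) - 1*15487/70 = (215 + 2*100) - 15487/70 = (215 + 200) - 15487/70 = 415 - 15487/70 = 13563/70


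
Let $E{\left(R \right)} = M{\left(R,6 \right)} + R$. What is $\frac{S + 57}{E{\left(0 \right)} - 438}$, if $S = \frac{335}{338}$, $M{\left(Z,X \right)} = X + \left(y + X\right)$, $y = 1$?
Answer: $- \frac{1153}{8450} \approx -0.13645$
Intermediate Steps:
$M{\left(Z,X \right)} = 1 + 2 X$ ($M{\left(Z,X \right)} = X + \left(1 + X\right) = 1 + 2 X$)
$E{\left(R \right)} = 13 + R$ ($E{\left(R \right)} = \left(1 + 2 \cdot 6\right) + R = \left(1 + 12\right) + R = 13 + R$)
$S = \frac{335}{338}$ ($S = 335 \cdot \frac{1}{338} = \frac{335}{338} \approx 0.99112$)
$\frac{S + 57}{E{\left(0 \right)} - 438} = \frac{\frac{335}{338} + 57}{\left(13 + 0\right) - 438} = \frac{19601}{338 \left(13 - 438\right)} = \frac{19601}{338 \left(-425\right)} = \frac{19601}{338} \left(- \frac{1}{425}\right) = - \frac{1153}{8450}$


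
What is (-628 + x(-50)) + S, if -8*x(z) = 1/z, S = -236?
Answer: -345599/400 ≈ -864.00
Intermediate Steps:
x(z) = -1/(8*z)
(-628 + x(-50)) + S = (-628 - 1/8/(-50)) - 236 = (-628 - 1/8*(-1/50)) - 236 = (-628 + 1/400) - 236 = -251199/400 - 236 = -345599/400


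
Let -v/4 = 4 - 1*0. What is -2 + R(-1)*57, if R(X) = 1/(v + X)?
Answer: -91/17 ≈ -5.3529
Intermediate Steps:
v = -16 (v = -4*(4 - 1*0) = -4*(4 + 0) = -4*4 = -16)
R(X) = 1/(-16 + X)
-2 + R(-1)*57 = -2 + 57/(-16 - 1) = -2 + 57/(-17) = -2 - 1/17*57 = -2 - 57/17 = -91/17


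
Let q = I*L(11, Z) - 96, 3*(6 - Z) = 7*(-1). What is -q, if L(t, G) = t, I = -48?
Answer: 624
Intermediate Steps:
Z = 25/3 (Z = 6 - 7*(-1)/3 = 6 - 1/3*(-7) = 6 + 7/3 = 25/3 ≈ 8.3333)
q = -624 (q = -48*11 - 96 = -528 - 96 = -624)
-q = -1*(-624) = 624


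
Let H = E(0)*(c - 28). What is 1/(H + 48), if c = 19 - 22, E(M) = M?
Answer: 1/48 ≈ 0.020833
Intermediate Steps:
c = -3
H = 0 (H = 0*(-3 - 28) = 0*(-31) = 0)
1/(H + 48) = 1/(0 + 48) = 1/48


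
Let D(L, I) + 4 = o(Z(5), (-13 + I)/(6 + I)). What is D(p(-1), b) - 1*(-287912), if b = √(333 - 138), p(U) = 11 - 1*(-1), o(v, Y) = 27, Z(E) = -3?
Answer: 287935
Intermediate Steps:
p(U) = 12 (p(U) = 11 + 1 = 12)
b = √195 ≈ 13.964
D(L, I) = 23 (D(L, I) = -4 + 27 = 23)
D(p(-1), b) - 1*(-287912) = 23 - 1*(-287912) = 23 + 287912 = 287935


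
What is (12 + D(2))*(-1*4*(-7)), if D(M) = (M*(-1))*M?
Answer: 224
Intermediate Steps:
D(M) = -M² (D(M) = (-M)*M = -M²)
(12 + D(2))*(-1*4*(-7)) = (12 - 1*2²)*(-1*4*(-7)) = (12 - 1*4)*(-4*(-7)) = (12 - 4)*28 = 8*28 = 224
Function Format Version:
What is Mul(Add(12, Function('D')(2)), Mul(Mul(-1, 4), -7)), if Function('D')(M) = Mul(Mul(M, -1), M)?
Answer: 224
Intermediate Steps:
Function('D')(M) = Mul(-1, Pow(M, 2)) (Function('D')(M) = Mul(Mul(-1, M), M) = Mul(-1, Pow(M, 2)))
Mul(Add(12, Function('D')(2)), Mul(Mul(-1, 4), -7)) = Mul(Add(12, Mul(-1, Pow(2, 2))), Mul(Mul(-1, 4), -7)) = Mul(Add(12, Mul(-1, 4)), Mul(-4, -7)) = Mul(Add(12, -4), 28) = Mul(8, 28) = 224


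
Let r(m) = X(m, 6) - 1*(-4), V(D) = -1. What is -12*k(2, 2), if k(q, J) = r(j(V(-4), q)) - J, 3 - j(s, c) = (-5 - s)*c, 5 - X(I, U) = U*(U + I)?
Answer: 1140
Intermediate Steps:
X(I, U) = 5 - U*(I + U) (X(I, U) = 5 - U*(U + I) = 5 - U*(I + U))
j(s, c) = 3 - c*(-5 - s) (j(s, c) = 3 - (-5 - s)*c = 3 - c*(-5 - s))
r(m) = -27 - 6*m (r(m) = (5 - 1*6² - 1*m*6) - 1*(-4) = (5 - 1*36 - 6*m) + 4 = (5 - 36 - 6*m) + 4 = (-31 - 6*m) + 4 = -27 - 6*m)
k(q, J) = -45 - J - 24*q (k(q, J) = (-27 - 6*(3 + 5*q + q*(-1))) - J = (-27 - 6*(3 + 5*q - q)) - J = (-27 - 6*(3 + 4*q)) - J = (-27 + (-18 - 24*q)) - J = (-45 - 24*q) - J = -45 - J - 24*q)
-12*k(2, 2) = -12*(-45 - 1*2 - 24*2) = -12*(-45 - 2 - 48) = -12*(-95) = 1140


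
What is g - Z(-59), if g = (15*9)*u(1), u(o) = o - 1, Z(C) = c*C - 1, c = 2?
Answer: 119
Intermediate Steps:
Z(C) = -1 + 2*C (Z(C) = 2*C - 1 = -1 + 2*C)
u(o) = -1 + o
g = 0 (g = (15*9)*(-1 + 1) = 135*0 = 0)
g - Z(-59) = 0 - (-1 + 2*(-59)) = 0 - (-1 - 118) = 0 - 1*(-119) = 0 + 119 = 119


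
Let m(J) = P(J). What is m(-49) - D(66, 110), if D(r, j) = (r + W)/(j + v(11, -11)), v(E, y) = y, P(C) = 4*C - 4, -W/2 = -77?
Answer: -1820/9 ≈ -202.22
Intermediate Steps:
W = 154 (W = -2*(-77) = 154)
P(C) = -4 + 4*C
m(J) = -4 + 4*J
D(r, j) = (154 + r)/(-11 + j) (D(r, j) = (r + 154)/(j - 11) = (154 + r)/(-11 + j))
m(-49) - D(66, 110) = (-4 + 4*(-49)) - (154 + 66)/(-11 + 110) = (-4 - 196) - 220/99 = -200 - 220/99 = -200 - 1*20/9 = -200 - 20/9 = -1820/9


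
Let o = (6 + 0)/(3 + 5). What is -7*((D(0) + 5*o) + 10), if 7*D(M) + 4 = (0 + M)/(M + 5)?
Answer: -369/4 ≈ -92.250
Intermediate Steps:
D(M) = -4/7 + M/(7*(5 + M)) (D(M) = -4/7 + ((0 + M)/(M + 5))/7 = -4/7 + (M/(5 + M))/7 = -4/7 + M/(7*(5 + M)))
o = ¾ (o = 6/8 = 6*(⅛) = ¾ ≈ 0.75000)
-7*((D(0) + 5*o) + 10) = -7*(((-20 - 3*0)/(7*(5 + 0)) + 5*(¾)) + 10) = -7*(((⅐)*(-20 + 0)/5 + 15/4) + 10) = -7*(((⅐)*(⅕)*(-20) + 15/4) + 10) = -7*((-4/7 + 15/4) + 10) = -7*(89/28 + 10) = -7*369/28 = -369/4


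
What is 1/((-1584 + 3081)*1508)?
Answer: 1/2257476 ≈ 4.4297e-7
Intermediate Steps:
1/((-1584 + 3081)*1508) = (1/1508)/1497 = (1/1497)*(1/1508) = 1/2257476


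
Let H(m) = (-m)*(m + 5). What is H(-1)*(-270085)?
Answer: -1080340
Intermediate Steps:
H(m) = -m*(5 + m) (H(m) = (-m)*(5 + m) = -m*(5 + m))
H(-1)*(-270085) = -1*(-1)*(5 - 1)*(-270085) = -1*(-1)*4*(-270085) = 4*(-270085) = -1080340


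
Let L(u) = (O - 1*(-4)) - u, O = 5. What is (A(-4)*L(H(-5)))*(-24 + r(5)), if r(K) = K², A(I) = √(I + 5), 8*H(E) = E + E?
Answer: 41/4 ≈ 10.250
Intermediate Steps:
H(E) = E/4 (H(E) = (E + E)/8 = (2*E)/8 = E/4)
A(I) = √(5 + I)
L(u) = 9 - u (L(u) = (5 - 1*(-4)) - u = (5 + 4) - u = 9 - u)
(A(-4)*L(H(-5)))*(-24 + r(5)) = (√(5 - 4)*(9 - (-5)/4))*(-24 + 5²) = (√1*(9 - 1*(-5/4)))*(-24 + 25) = (1*(9 + 5/4))*1 = (1*(41/4))*1 = (41/4)*1 = 41/4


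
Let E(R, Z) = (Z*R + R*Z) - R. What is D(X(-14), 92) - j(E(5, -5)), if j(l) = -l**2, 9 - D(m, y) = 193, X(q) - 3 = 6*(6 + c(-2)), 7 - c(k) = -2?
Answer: 2841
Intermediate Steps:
c(k) = 9 (c(k) = 7 - 1*(-2) = 7 + 2 = 9)
X(q) = 93 (X(q) = 3 + 6*(6 + 9) = 3 + 6*15 = 3 + 90 = 93)
E(R, Z) = -R + 2*R*Z (E(R, Z) = (R*Z + R*Z) - R = 2*R*Z - R = -R + 2*R*Z)
D(m, y) = -184 (D(m, y) = 9 - 1*193 = 9 - 193 = -184)
D(X(-14), 92) - j(E(5, -5)) = -184 - (-1)*(5*(-1 + 2*(-5)))**2 = -184 - (-1)*(5*(-1 - 10))**2 = -184 - (-1)*(5*(-11))**2 = -184 - (-1)*(-55)**2 = -184 - (-1)*3025 = -184 - 1*(-3025) = -184 + 3025 = 2841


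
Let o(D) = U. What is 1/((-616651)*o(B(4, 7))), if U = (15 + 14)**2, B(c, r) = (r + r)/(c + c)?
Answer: -1/518603491 ≈ -1.9283e-9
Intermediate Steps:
B(c, r) = r/c (B(c, r) = (2*r)/((2*c)) = (2*r)*(1/(2*c)) = r/c)
U = 841 (U = 29**2 = 841)
o(D) = 841
1/((-616651)*o(B(4, 7))) = 1/(-616651*841) = -1/616651*1/841 = -1/518603491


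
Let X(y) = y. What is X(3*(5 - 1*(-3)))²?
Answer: 576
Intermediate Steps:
X(3*(5 - 1*(-3)))² = (3*(5 - 1*(-3)))² = (3*(5 + 3))² = (3*8)² = 24² = 576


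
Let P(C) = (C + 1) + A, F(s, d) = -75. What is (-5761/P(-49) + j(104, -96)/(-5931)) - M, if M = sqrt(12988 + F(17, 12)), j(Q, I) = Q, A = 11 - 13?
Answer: 34163291/296550 - sqrt(12913) ≈ 1.5671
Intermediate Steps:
A = -2
P(C) = -1 + C (P(C) = (C + 1) - 2 = (1 + C) - 2 = -1 + C)
M = sqrt(12913) (M = sqrt(12988 - 75) = sqrt(12913) ≈ 113.64)
(-5761/P(-49) + j(104, -96)/(-5931)) - M = (-5761/(-1 - 49) + 104/(-5931)) - sqrt(12913) = (-5761/(-50) + 104*(-1/5931)) - sqrt(12913) = (-5761*(-1/50) - 104/5931) - sqrt(12913) = (5761/50 - 104/5931) - sqrt(12913) = 34163291/296550 - sqrt(12913)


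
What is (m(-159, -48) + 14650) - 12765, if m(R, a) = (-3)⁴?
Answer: 1966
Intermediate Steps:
m(R, a) = 81
(m(-159, -48) + 14650) - 12765 = (81 + 14650) - 12765 = 14731 - 12765 = 1966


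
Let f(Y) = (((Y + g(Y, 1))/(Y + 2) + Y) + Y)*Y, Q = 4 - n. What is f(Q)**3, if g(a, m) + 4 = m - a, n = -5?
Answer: 5405443875/1331 ≈ 4.0612e+6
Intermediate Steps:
g(a, m) = -4 + m - a (g(a, m) = -4 + (m - a) = -4 + m - a)
Q = 9 (Q = 4 - 1*(-5) = 4 + 5 = 9)
f(Y) = Y*(-3/(2 + Y) + 2*Y) (f(Y) = (((Y + (-4 + 1 - Y))/(Y + 2) + Y) + Y)*Y = (((Y + (-3 - Y))/(2 + Y) + Y) + Y)*Y = ((-3/(2 + Y) + Y) + Y)*Y = ((Y - 3/(2 + Y)) + Y)*Y = (-3/(2 + Y) + 2*Y)*Y = Y*(-3/(2 + Y) + 2*Y))
f(Q)**3 = (9*(-3 + 2*9**2 + 4*9)/(2 + 9))**3 = (9*(-3 + 2*81 + 36)/11)**3 = (9*(1/11)*(-3 + 162 + 36))**3 = (9*(1/11)*195)**3 = (1755/11)**3 = 5405443875/1331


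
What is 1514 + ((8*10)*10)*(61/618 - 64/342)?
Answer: 25420082/17613 ≈ 1443.3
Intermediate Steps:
1514 + ((8*10)*10)*(61/618 - 64/342) = 1514 + (80*10)*(61*(1/618) - 64*1/342) = 1514 + 800*(61/618 - 32/171) = 1514 + 800*(-3115/35226) = 1514 - 1246000/17613 = 25420082/17613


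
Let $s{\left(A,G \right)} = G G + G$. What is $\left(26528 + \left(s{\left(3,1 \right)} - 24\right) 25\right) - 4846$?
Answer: $21132$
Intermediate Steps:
$s{\left(A,G \right)} = G + G^{2}$ ($s{\left(A,G \right)} = G^{2} + G = G + G^{2}$)
$\left(26528 + \left(s{\left(3,1 \right)} - 24\right) 25\right) - 4846 = \left(26528 + \left(1 \left(1 + 1\right) - 24\right) 25\right) - 4846 = \left(26528 + \left(1 \cdot 2 - 24\right) 25\right) - 4846 = \left(26528 + \left(2 - 24\right) 25\right) - 4846 = \left(26528 - 550\right) - 4846 = 25978 - 4846 = 21132$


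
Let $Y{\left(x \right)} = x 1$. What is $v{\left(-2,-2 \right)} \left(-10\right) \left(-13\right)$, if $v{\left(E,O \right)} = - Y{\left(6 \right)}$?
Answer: $-780$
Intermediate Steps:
$Y{\left(x \right)} = x$
$v{\left(E,O \right)} = -6$ ($v{\left(E,O \right)} = \left(-1\right) 6 = -6$)
$v{\left(-2,-2 \right)} \left(-10\right) \left(-13\right) = \left(-6\right) \left(-10\right) \left(-13\right) = 60 \left(-13\right) = -780$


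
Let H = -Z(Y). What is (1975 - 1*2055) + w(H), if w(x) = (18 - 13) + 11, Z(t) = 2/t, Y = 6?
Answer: -64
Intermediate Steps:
H = -1/3 (H = -2/6 = -1*1/3 = -1/3 ≈ -0.33333)
w(x) = 16 (w(x) = 5 + 11 = 16)
(1975 - 1*2055) + w(H) = (1975 - 1*2055) + 16 = (1975 - 2055) + 16 = -80 + 16 = -64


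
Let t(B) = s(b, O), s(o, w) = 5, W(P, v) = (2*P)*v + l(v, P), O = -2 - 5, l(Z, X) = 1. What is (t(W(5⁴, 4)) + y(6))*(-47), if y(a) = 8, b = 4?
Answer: -611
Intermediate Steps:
O = -7
W(P, v) = 1 + 2*P*v (W(P, v) = (2*P)*v + 1 = 2*P*v + 1 = 1 + 2*P*v)
t(B) = 5
(t(W(5⁴, 4)) + y(6))*(-47) = (5 + 8)*(-47) = 13*(-47) = -611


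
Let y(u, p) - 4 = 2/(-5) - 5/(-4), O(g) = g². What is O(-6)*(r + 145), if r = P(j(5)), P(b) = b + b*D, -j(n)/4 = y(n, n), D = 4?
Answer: 1728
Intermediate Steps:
y(u, p) = 97/20 (y(u, p) = 4 + (2/(-5) - 5/(-4)) = 4 + (2*(-⅕) - 5*(-¼)) = 4 + (-⅖ + 5/4) = 4 + 17/20 = 97/20)
j(n) = -97/5 (j(n) = -4*97/20 = -97/5)
P(b) = 5*b (P(b) = b + b*4 = b + 4*b = 5*b)
r = -97 (r = 5*(-97/5) = -97)
O(-6)*(r + 145) = (-6)²*(-97 + 145) = 36*48 = 1728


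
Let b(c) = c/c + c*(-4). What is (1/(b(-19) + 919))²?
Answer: 1/992016 ≈ 1.0080e-6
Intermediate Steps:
b(c) = 1 - 4*c
(1/(b(-19) + 919))² = (1/((1 - 4*(-19)) + 919))² = (1/((1 + 76) + 919))² = (1/(77 + 919))² = (1/996)² = 1/992016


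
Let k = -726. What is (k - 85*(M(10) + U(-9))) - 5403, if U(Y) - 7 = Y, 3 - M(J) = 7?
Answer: -5619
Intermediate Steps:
M(J) = -4 (M(J) = 3 - 1*7 = 3 - 7 = -4)
U(Y) = 7 + Y
(k - 85*(M(10) + U(-9))) - 5403 = (-726 - 85*(-4 + (7 - 9))) - 5403 = (-726 - 85*(-4 - 2)) - 5403 = (-726 - 85*(-6)) - 5403 = (-726 + 510) - 5403 = -216 - 5403 = -5619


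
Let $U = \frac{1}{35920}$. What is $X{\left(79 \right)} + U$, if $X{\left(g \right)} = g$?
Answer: $\frac{2837681}{35920} \approx 79.0$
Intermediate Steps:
$U = \frac{1}{35920} \approx 2.784 \cdot 10^{-5}$
$X{\left(79 \right)} + U = 79 + \frac{1}{35920} = \frac{2837681}{35920}$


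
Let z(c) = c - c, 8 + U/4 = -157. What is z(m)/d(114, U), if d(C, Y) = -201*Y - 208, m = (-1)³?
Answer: 0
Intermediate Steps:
m = -1
U = -660 (U = -32 + 4*(-157) = -32 - 628 = -660)
d(C, Y) = -208 - 201*Y
z(c) = 0
z(m)/d(114, U) = 0/(-208 - 201*(-660)) = 0/(-208 + 132660) = 0/132452 = 0*(1/132452) = 0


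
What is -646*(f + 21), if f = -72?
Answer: 32946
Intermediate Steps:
-646*(f + 21) = -646*(-72 + 21) = -646*(-51) = 32946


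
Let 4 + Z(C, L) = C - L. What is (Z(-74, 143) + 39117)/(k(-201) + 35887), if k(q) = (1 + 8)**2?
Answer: 2431/2248 ≈ 1.0814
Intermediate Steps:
k(q) = 81 (k(q) = 9**2 = 81)
Z(C, L) = -4 + C - L (Z(C, L) = -4 + (C - L) = -4 + C - L)
(Z(-74, 143) + 39117)/(k(-201) + 35887) = ((-4 - 74 - 1*143) + 39117)/(81 + 35887) = ((-4 - 74 - 143) + 39117)/35968 = (-221 + 39117)*(1/35968) = 38896*(1/35968) = 2431/2248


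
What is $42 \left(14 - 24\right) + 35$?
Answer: $-385$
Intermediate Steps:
$42 \left(14 - 24\right) + 35 = 42 \left(-10\right) + 35 = -420 + 35 = -385$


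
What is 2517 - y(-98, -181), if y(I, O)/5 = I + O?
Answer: 3912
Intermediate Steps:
y(I, O) = 5*I + 5*O (y(I, O) = 5*(I + O) = 5*I + 5*O)
2517 - y(-98, -181) = 2517 - (5*(-98) + 5*(-181)) = 2517 - (-490 - 905) = 2517 - 1*(-1395) = 2517 + 1395 = 3912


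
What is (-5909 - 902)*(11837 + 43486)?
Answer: -376804953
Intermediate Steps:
(-5909 - 902)*(11837 + 43486) = -6811*55323 = -376804953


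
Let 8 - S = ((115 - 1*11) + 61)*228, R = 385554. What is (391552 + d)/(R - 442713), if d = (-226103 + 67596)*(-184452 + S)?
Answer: -1303670000/2117 ≈ -6.1581e+5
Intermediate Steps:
S = -37612 (S = 8 - ((115 - 1*11) + 61)*228 = 8 - ((115 - 11) + 61)*228 = 8 - (104 + 61)*228 = 8 - 165*228 = 8 - 1*37620 = 8 - 37620 = -37612)
d = 35198698448 (d = (-226103 + 67596)*(-184452 - 37612) = -158507*(-222064) = 35198698448)
(391552 + d)/(R - 442713) = (391552 + 35198698448)/(385554 - 442713) = 35199090000/(-57159) = 35199090000*(-1/57159) = -1303670000/2117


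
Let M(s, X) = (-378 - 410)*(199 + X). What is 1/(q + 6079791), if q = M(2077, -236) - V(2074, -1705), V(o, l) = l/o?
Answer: 2074/12669957783 ≈ 1.6369e-7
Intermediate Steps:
M(s, X) = -156812 - 788*X (M(s, X) = -788*(199 + X) = -156812 - 788*X)
q = 60471249/2074 (q = (-156812 - 788*(-236)) - (-1705)/2074 = (-156812 + 185968) - (-1705)/2074 = 29156 - 1*(-1705/2074) = 29156 + 1705/2074 = 60471249/2074 ≈ 29157.)
1/(q + 6079791) = 1/(60471249/2074 + 6079791) = 1/(12669957783/2074) = 2074/12669957783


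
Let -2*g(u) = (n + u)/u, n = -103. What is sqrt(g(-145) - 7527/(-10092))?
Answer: I*sqrt(9195)/290 ≈ 0.33066*I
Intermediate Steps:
g(u) = -(-103 + u)/(2*u)
sqrt(g(-145) - 7527/(-10092)) = sqrt((1/2)*(103 - 1*(-145))/(-145) - 7527/(-10092)) = sqrt((1/2)*(-1/145)*(103 + 145) - 7527*(-1/10092)) = sqrt((1/2)*(-1/145)*248 + 2509/3364) = sqrt(-124/145 + 2509/3364) = sqrt(-1839/16820) = I*sqrt(9195)/290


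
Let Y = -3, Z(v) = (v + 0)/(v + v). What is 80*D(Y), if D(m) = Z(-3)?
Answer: 40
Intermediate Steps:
Z(v) = ½ (Z(v) = v/((2*v)) = v*(1/(2*v)) = ½)
D(m) = ½
80*D(Y) = 80*(½) = 40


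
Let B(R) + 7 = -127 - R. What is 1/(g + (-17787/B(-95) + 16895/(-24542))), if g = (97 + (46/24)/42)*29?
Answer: 11485656/37554786379 ≈ 0.00030584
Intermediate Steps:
B(R) = -134 - R (B(R) = -7 + (-127 - R) = -134 - R)
g = 1418419/504 (g = (97 + (46*(1/24))*(1/42))*29 = (97 + (23/12)*(1/42))*29 = (97 + 23/504)*29 = (48911/504)*29 = 1418419/504 ≈ 2814.3)
1/(g + (-17787/B(-95) + 16895/(-24542))) = 1/(1418419/504 + (-17787/(-134 - 1*(-95)) + 16895/(-24542))) = 1/(1418419/504 + (-17787/(-134 + 95) + 16895*(-1/24542))) = 1/(1418419/504 + (-17787/(-39) - 16895/24542)) = 1/(1418419/504 + (-17787*(-1/39) - 16895/24542)) = 1/(1418419/504 + (5929/13 - 16895/24542)) = 1/(1418419/504 + 145289883/319046) = 1/(37554786379/11485656) = 11485656/37554786379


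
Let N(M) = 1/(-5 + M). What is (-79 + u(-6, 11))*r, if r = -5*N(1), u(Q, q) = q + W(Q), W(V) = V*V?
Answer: -40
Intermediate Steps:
W(V) = V²
u(Q, q) = q + Q²
r = 5/4 (r = -5/(-5 + 1) = -5/(-4) = -5*(-¼) = 5/4 ≈ 1.2500)
(-79 + u(-6, 11))*r = (-79 + (11 + (-6)²))*(5/4) = (-79 + (11 + 36))*(5/4) = (-79 + 47)*(5/4) = -32*5/4 = -40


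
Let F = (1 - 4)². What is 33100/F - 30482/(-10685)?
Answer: 353947838/96165 ≈ 3680.6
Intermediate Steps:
F = 9 (F = (-3)² = 9)
33100/F - 30482/(-10685) = 33100/9 - 30482/(-10685) = 33100*(⅑) - 30482*(-1/10685) = 33100/9 + 30482/10685 = 353947838/96165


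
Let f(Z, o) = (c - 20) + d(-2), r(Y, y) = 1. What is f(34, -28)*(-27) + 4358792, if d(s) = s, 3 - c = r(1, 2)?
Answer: 4359332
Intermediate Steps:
c = 2 (c = 3 - 1*1 = 3 - 1 = 2)
f(Z, o) = -20 (f(Z, o) = (2 - 20) - 2 = -18 - 2 = -20)
f(34, -28)*(-27) + 4358792 = -20*(-27) + 4358792 = 540 + 4358792 = 4359332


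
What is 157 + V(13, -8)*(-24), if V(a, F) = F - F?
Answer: 157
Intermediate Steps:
V(a, F) = 0
157 + V(13, -8)*(-24) = 157 + 0*(-24) = 157 + 0 = 157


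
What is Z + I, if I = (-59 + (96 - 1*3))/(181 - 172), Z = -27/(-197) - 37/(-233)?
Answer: 1682854/413109 ≈ 4.0736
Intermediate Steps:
Z = 13580/45901 (Z = -27*(-1/197) - 37*(-1/233) = 27/197 + 37/233 = 13580/45901 ≈ 0.29585)
I = 34/9 (I = (-59 + (96 - 3))/9 = (-59 + 93)*(1/9) = 34*(1/9) = 34/9 ≈ 3.7778)
Z + I = 13580/45901 + 34/9 = 1682854/413109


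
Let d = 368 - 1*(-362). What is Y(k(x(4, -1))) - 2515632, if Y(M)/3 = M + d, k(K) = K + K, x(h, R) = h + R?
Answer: -2513424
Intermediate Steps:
d = 730 (d = 368 + 362 = 730)
x(h, R) = R + h
k(K) = 2*K
Y(M) = 2190 + 3*M (Y(M) = 3*(M + 730) = 3*(730 + M) = 2190 + 3*M)
Y(k(x(4, -1))) - 2515632 = (2190 + 3*(2*(-1 + 4))) - 2515632 = (2190 + 3*(2*3)) - 2515632 = (2190 + 3*6) - 2515632 = (2190 + 18) - 2515632 = 2208 - 2515632 = -2513424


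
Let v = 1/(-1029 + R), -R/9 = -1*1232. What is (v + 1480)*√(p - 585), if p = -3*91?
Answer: 14887321*I*√858/10059 ≈ 43352.0*I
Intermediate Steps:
R = 11088 (R = -(-9)*1232 = -9*(-1232) = 11088)
p = -273
v = 1/10059 (v = 1/(-1029 + 11088) = 1/10059 ≈ 9.9413e-5)
(v + 1480)*√(p - 585) = (1/10059 + 1480)*√(-273 - 585) = 14887321*√(-858)/10059 = 14887321*(I*√858)/10059 = 14887321*I*√858/10059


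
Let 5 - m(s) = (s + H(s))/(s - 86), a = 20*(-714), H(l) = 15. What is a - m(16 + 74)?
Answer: -57035/4 ≈ -14259.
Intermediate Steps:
a = -14280
m(s) = 5 - (15 + s)/(-86 + s) (m(s) = 5 - (s + 15)/(s - 86) = 5 - (15 + s)/(-86 + s))
a - m(16 + 74) = -14280 - (-445 + 4*(16 + 74))/(-86 + (16 + 74)) = -14280 - (-445 + 4*90)/(-86 + 90) = -14280 - (-445 + 360)/4 = -14280 - (-85)/4 = -14280 - 1*(-85/4) = -14280 + 85/4 = -57035/4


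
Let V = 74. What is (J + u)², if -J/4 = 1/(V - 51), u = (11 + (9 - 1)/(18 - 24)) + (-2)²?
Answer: 866761/4761 ≈ 182.05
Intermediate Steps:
u = 41/3 (u = (11 + 8/(-6)) + 4 = (11 + 8*(-⅙)) + 4 = (11 - 4/3) + 4 = 29/3 + 4 = 41/3 ≈ 13.667)
J = -4/23 (J = -4/(74 - 51) = -4/23 ≈ -0.17391)
(J + u)² = (-4/23 + 41/3)² = (931/69)² = 866761/4761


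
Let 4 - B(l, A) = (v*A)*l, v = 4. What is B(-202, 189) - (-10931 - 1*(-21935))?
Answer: 141712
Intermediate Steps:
B(l, A) = 4 - 4*A*l
B(-202, 189) - (-10931 - 1*(-21935)) = (4 - 4*189*(-202)) - (-10931 - 1*(-21935)) = (4 + 152712) - (-10931 + 21935) = 152716 - 1*11004 = 152716 - 11004 = 141712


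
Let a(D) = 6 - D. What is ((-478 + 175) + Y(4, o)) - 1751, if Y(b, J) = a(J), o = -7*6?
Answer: -2006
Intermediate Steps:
o = -42
Y(b, J) = 6 - J
((-478 + 175) + Y(4, o)) - 1751 = ((-478 + 175) + (6 - 1*(-42))) - 1751 = (-303 + (6 + 42)) - 1751 = (-303 + 48) - 1751 = -255 - 1751 = -2006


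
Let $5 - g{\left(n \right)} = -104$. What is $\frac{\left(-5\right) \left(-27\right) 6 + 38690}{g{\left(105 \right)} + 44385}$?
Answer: $\frac{19750}{22247} \approx 0.88776$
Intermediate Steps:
$g{\left(n \right)} = 109$ ($g{\left(n \right)} = 5 - -104 = 5 + 104 = 109$)
$\frac{\left(-5\right) \left(-27\right) 6 + 38690}{g{\left(105 \right)} + 44385} = \frac{\left(-5\right) \left(-27\right) 6 + 38690}{109 + 44385} = \frac{135 \cdot 6 + 38690}{44494} = \left(810 + 38690\right) \frac{1}{44494} = 39500 \cdot \frac{1}{44494} = \frac{19750}{22247}$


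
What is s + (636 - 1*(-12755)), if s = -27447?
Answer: -14056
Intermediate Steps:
s + (636 - 1*(-12755)) = -27447 + (636 - 1*(-12755)) = -27447 + (636 + 12755) = -27447 + 13391 = -14056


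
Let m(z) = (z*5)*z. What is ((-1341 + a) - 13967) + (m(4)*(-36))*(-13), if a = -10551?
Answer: 11581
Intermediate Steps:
m(z) = 5*z² (m(z) = (5*z)*z = 5*z²)
((-1341 + a) - 13967) + (m(4)*(-36))*(-13) = ((-1341 - 10551) - 13967) + ((5*4²)*(-36))*(-13) = (-11892 - 13967) + ((5*16)*(-36))*(-13) = -25859 + (80*(-36))*(-13) = -25859 - 2880*(-13) = -25859 + 37440 = 11581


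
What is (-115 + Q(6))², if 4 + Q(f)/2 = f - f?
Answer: 15129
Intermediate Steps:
Q(f) = -8 (Q(f) = -8 + 2*(f - f) = -8 + 2*0 = -8 + 0 = -8)
(-115 + Q(6))² = (-115 - 8)² = (-123)² = 15129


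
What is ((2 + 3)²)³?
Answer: 15625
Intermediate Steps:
((2 + 3)²)³ = (5²)³ = 25³ = 15625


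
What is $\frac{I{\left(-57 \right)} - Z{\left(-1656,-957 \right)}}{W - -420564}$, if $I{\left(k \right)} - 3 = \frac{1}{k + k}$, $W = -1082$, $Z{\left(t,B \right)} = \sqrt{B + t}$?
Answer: $\frac{341}{47820948} - \frac{i \sqrt{2613}}{419482} \approx 7.1308 \cdot 10^{-6} - 0.00012186 i$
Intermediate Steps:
$I{\left(k \right)} = 3 + \frac{1}{2 k}$ ($I{\left(k \right)} = 3 + \frac{1}{k + k} = 3 + \frac{1}{2 k}$)
$\frac{I{\left(-57 \right)} - Z{\left(-1656,-957 \right)}}{W - -420564} = \frac{\left(3 + \frac{1}{2 \left(-57\right)}\right) - \sqrt{-957 - 1656}}{-1082 - -420564} = \frac{\left(3 + \frac{1}{2} \left(- \frac{1}{57}\right)\right) - \sqrt{-2613}}{-1082 + 420564} = \frac{\left(3 - \frac{1}{114}\right) - i \sqrt{2613}}{419482} = \left(\frac{341}{114} - i \sqrt{2613}\right) \frac{1}{419482} = \frac{341}{47820948} - \frac{i \sqrt{2613}}{419482}$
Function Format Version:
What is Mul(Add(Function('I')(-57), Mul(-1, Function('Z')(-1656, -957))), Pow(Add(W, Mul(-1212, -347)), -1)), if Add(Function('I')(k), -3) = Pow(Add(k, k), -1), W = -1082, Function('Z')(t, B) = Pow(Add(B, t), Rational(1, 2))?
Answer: Add(Rational(341, 47820948), Mul(Rational(-1, 419482), I, Pow(2613, Rational(1, 2)))) ≈ Add(7.1308e-6, Mul(-0.00012186, I))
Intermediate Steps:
Function('I')(k) = Add(3, Mul(Rational(1, 2), Pow(k, -1))) (Function('I')(k) = Add(3, Pow(Add(k, k), -1)) = Add(3, Pow(Mul(2, k), -1)) = Add(3, Mul(Rational(1, 2), Pow(k, -1))))
Mul(Add(Function('I')(-57), Mul(-1, Function('Z')(-1656, -957))), Pow(Add(W, Mul(-1212, -347)), -1)) = Mul(Add(Add(3, Mul(Rational(1, 2), Pow(-57, -1))), Mul(-1, Pow(Add(-957, -1656), Rational(1, 2)))), Pow(Add(-1082, Mul(-1212, -347)), -1)) = Mul(Add(Add(3, Mul(Rational(1, 2), Rational(-1, 57))), Mul(-1, Pow(-2613, Rational(1, 2)))), Pow(Add(-1082, 420564), -1)) = Mul(Add(Add(3, Rational(-1, 114)), Mul(-1, Mul(I, Pow(2613, Rational(1, 2))))), Pow(419482, -1)) = Mul(Add(Rational(341, 114), Mul(-1, I, Pow(2613, Rational(1, 2)))), Rational(1, 419482)) = Add(Rational(341, 47820948), Mul(Rational(-1, 419482), I, Pow(2613, Rational(1, 2))))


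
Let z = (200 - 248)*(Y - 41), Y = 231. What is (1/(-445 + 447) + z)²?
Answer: 332661121/4 ≈ 8.3165e+7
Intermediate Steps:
z = -9120 (z = (200 - 248)*(231 - 41) = -48*190 = -9120)
(1/(-445 + 447) + z)² = (1/(-445 + 447) - 9120)² = (1/2 - 9120)² = (½ - 9120)² = (-18239/2)² = 332661121/4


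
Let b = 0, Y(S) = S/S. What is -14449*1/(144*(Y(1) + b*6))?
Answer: -14449/144 ≈ -100.34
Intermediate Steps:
Y(S) = 1
-14449*1/(144*(Y(1) + b*6)) = -14449*1/(144*(1 + 0*6)) = -14449*1/(144*(1 + 0)) = -14449/(144*1) = -14449/144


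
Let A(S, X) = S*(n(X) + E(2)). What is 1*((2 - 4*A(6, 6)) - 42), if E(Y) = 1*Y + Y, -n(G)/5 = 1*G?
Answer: 584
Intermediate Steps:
n(G) = -5*G
E(Y) = 2*Y (E(Y) = Y + Y = 2*Y)
A(S, X) = S*(4 - 5*X) (A(S, X) = S*(-5*X + 2*2) = S*(-5*X + 4) = S*(4 - 5*X))
1*((2 - 4*A(6, 6)) - 42) = 1*((2 - 24*(4 - 5*6)) - 42) = 1*((2 - 24*(4 - 30)) - 42) = 1*((2 - 24*(-26)) - 42) = 1*((2 - 4*(-156)) - 42) = 1*((2 + 624) - 42) = 1*(626 - 42) = 1*584 = 584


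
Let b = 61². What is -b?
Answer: -3721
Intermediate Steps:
b = 3721
-b = -1*3721 = -3721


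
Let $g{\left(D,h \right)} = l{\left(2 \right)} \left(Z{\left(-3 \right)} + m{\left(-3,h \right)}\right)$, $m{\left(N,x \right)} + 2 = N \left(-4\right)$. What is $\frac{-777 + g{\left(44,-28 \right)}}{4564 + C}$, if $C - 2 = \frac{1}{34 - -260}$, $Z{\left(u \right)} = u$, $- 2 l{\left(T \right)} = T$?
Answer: $- \frac{230496}{1342405} \approx -0.1717$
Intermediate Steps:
$l{\left(T \right)} = - \frac{T}{2}$
$m{\left(N,x \right)} = -2 - 4 N$ ($m{\left(N,x \right)} = -2 + N \left(-4\right) = -2 - 4 N$)
$C = \frac{589}{294}$ ($C = 2 + \frac{1}{34 - -260} = 2 + \frac{1}{34 + 260} = 2 + \frac{1}{294} = \frac{589}{294} \approx 2.0034$)
$g{\left(D,h \right)} = -7$ ($g{\left(D,h \right)} = \left(- \frac{1}{2}\right) 2 \left(-3 - -10\right) = - (-3 + \left(-2 + 12\right)) = - (-3 + 10) = \left(-1\right) 7 = -7$)
$\frac{-777 + g{\left(44,-28 \right)}}{4564 + C} = \frac{-777 - 7}{4564 + \frac{589}{294}} = - \frac{784}{\frac{1342405}{294}} = \left(-784\right) \frac{294}{1342405} = - \frac{230496}{1342405}$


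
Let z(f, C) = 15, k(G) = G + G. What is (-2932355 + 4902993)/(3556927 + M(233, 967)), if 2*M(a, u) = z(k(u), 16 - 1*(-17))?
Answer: 3941276/7113869 ≈ 0.55403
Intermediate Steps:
k(G) = 2*G
M(a, u) = 15/2 (M(a, u) = (1/2)*15 = 15/2)
(-2932355 + 4902993)/(3556927 + M(233, 967)) = (-2932355 + 4902993)/(3556927 + 15/2) = 1970638/(7113869/2) = 1970638*(2/7113869) = 3941276/7113869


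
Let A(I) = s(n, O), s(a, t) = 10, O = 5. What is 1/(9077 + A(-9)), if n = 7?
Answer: 1/9087 ≈ 0.00011005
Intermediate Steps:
A(I) = 10
1/(9077 + A(-9)) = 1/(9077 + 10) = 1/9087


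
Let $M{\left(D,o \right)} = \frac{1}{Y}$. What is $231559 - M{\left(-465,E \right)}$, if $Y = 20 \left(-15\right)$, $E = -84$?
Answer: $\frac{69467701}{300} \approx 2.3156 \cdot 10^{5}$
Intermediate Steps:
$Y = -300$
$M{\left(D,o \right)} = - \frac{1}{300}$ ($M{\left(D,o \right)} = \frac{1}{-300} = - \frac{1}{300}$)
$231559 - M{\left(-465,E \right)} = 231559 - - \frac{1}{300} = 231559 + \frac{1}{300} = \frac{69467701}{300}$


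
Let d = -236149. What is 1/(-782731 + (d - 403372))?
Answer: -1/1422252 ≈ -7.0311e-7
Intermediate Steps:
1/(-782731 + (d - 403372)) = 1/(-782731 + (-236149 - 403372)) = 1/(-782731 - 639521) = 1/(-1422252) = -1/1422252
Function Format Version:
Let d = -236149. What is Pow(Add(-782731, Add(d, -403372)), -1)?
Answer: Rational(-1, 1422252) ≈ -7.0311e-7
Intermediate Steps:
Pow(Add(-782731, Add(d, -403372)), -1) = Pow(Add(-782731, Add(-236149, -403372)), -1) = Pow(Add(-782731, -639521), -1) = Pow(-1422252, -1) = Rational(-1, 1422252)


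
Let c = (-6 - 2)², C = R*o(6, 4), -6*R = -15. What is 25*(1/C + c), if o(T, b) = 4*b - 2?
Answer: 11205/7 ≈ 1600.7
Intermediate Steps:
o(T, b) = -2 + 4*b
R = 5/2 (R = -⅙*(-15) = 5/2 ≈ 2.5000)
C = 35 (C = 5*(-2 + 4*4)/2 = 5*(-2 + 16)/2 = (5/2)*14 = 35)
c = 64 (c = (-8)² = 64)
25*(1/C + c) = 25*(1/35 + 64) = 25*(2241/35) = 11205/7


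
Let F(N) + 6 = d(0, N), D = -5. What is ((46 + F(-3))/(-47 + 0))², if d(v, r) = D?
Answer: 1225/2209 ≈ 0.55455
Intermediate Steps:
d(v, r) = -5
F(N) = -11 (F(N) = -6 - 5 = -11)
((46 + F(-3))/(-47 + 0))² = ((46 - 11)/(-47 + 0))² = (35/(-47))² = (35*(-1/47))² = (-35/47)² = 1225/2209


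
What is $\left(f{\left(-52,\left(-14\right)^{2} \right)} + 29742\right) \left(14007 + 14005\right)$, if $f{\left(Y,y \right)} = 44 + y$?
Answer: $839855784$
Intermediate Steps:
$\left(f{\left(-52,\left(-14\right)^{2} \right)} + 29742\right) \left(14007 + 14005\right) = \left(\left(44 + \left(-14\right)^{2}\right) + 29742\right) \left(14007 + 14005\right) = \left(\left(44 + 196\right) + 29742\right) 28012 = \left(240 + 29742\right) 28012 = 29982 \cdot 28012 = 839855784$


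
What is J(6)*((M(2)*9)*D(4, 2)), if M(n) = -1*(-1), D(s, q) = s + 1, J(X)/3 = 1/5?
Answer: 27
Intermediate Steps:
J(X) = ⅗ (J(X) = 3/5 = 3*(⅕) = ⅗)
D(s, q) = 1 + s
M(n) = 1
J(6)*((M(2)*9)*D(4, 2)) = 3*((1*9)*(1 + 4))/5 = 3*(9*5)/5 = (⅗)*45 = 27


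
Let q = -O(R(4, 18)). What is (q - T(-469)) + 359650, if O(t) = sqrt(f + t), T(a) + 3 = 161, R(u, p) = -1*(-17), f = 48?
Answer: 359492 - sqrt(65) ≈ 3.5948e+5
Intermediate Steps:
R(u, p) = 17
T(a) = 158 (T(a) = -3 + 161 = 158)
O(t) = sqrt(48 + t)
q = -sqrt(65) (q = -sqrt(48 + 17) = -sqrt(65) ≈ -8.0623)
(q - T(-469)) + 359650 = (-sqrt(65) - 1*158) + 359650 = (-sqrt(65) - 158) + 359650 = (-158 - sqrt(65)) + 359650 = 359492 - sqrt(65)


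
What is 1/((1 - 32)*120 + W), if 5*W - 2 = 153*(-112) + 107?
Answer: -5/35627 ≈ -0.00014034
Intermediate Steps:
W = -17027/5 (W = ⅖ + (153*(-112) + 107)/5 = ⅖ + (-17136 + 107)/5 = ⅖ + (⅕)*(-17029) = ⅖ - 17029/5 = -17027/5 ≈ -3405.4)
1/((1 - 32)*120 + W) = 1/((1 - 32)*120 - 17027/5) = 1/(-31*120 - 17027/5) = 1/(-3720 - 17027/5) = 1/(-35627/5) = -5/35627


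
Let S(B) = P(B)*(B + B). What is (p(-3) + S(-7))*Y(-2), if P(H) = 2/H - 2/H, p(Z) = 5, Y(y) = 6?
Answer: 30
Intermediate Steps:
P(H) = 0
S(B) = 0 (S(B) = 0*(B + B) = 0*(2*B) = 0)
(p(-3) + S(-7))*Y(-2) = (5 + 0)*6 = 5*6 = 30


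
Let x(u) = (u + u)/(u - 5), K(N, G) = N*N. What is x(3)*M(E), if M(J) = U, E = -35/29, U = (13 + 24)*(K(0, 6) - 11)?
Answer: 1221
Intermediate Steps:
K(N, G) = N²
x(u) = 2*u/(-5 + u) (x(u) = (2*u)/(-5 + u) = 2*u/(-5 + u))
U = -407 (U = (13 + 24)*(0² - 11) = 37*(0 - 11) = 37*(-11) = -407)
E = -35/29 (E = -35*1/29 = -35/29 ≈ -1.2069)
M(J) = -407
x(3)*M(E) = (2*3/(-5 + 3))*(-407) = (2*3/(-2))*(-407) = (2*3*(-½))*(-407) = -3*(-407) = 1221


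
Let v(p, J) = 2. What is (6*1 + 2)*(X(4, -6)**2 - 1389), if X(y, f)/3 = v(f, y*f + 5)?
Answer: -10824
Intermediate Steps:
X(y, f) = 6 (X(y, f) = 3*2 = 6)
(6*1 + 2)*(X(4, -6)**2 - 1389) = (6*1 + 2)*(6**2 - 1389) = (6 + 2)*(36 - 1389) = 8*(-1353) = -10824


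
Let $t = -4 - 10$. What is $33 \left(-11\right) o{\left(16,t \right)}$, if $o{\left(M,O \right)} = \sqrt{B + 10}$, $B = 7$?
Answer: $- 363 \sqrt{17} \approx -1496.7$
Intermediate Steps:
$t = -14$ ($t = -4 - 10 = -14$)
$o{\left(M,O \right)} = \sqrt{17}$ ($o{\left(M,O \right)} = \sqrt{7 + 10} = \sqrt{17}$)
$33 \left(-11\right) o{\left(16,t \right)} = 33 \left(-11\right) \sqrt{17} = - 363 \sqrt{17}$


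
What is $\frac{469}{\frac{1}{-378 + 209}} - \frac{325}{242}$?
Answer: $- \frac{19181487}{242} \approx -79262.0$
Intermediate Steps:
$\frac{469}{\frac{1}{-378 + 209}} - \frac{325}{242} = \frac{469}{\frac{1}{-169}} - \frac{325}{242} = \frac{469}{- \frac{1}{169}} - \frac{325}{242} = 469 \left(-169\right) - \frac{325}{242} = -79261 - \frac{325}{242} = - \frac{19181487}{242}$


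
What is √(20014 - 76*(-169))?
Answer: √32858 ≈ 181.27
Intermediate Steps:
√(20014 - 76*(-169)) = √(20014 + 12844) = √32858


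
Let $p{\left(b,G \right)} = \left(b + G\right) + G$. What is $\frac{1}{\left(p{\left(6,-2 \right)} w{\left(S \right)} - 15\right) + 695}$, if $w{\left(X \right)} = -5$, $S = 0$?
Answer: $\frac{1}{670} \approx 0.0014925$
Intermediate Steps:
$p{\left(b,G \right)} = b + 2 G$ ($p{\left(b,G \right)} = \left(G + b\right) + G = b + 2 G$)
$\frac{1}{\left(p{\left(6,-2 \right)} w{\left(S \right)} - 15\right) + 695} = \frac{1}{\left(\left(6 + 2 \left(-2\right)\right) \left(-5\right) - 15\right) + 695} = \frac{1}{\left(\left(6 - 4\right) \left(-5\right) - 15\right) + 695} = \frac{1}{\left(2 \left(-5\right) - 15\right) + 695} = \frac{1}{\left(-10 - 15\right) + 695} = \frac{1}{-25 + 695} = \frac{1}{670}$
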